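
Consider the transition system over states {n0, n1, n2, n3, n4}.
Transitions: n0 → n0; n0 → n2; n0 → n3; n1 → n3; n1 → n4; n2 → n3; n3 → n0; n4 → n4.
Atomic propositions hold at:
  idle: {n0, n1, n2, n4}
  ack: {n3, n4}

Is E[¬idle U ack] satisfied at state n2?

Sat(¬idle) = {n3}
E[¬idle U ack]: least fixpoint, start Z0 = Sat(ack) = {n3, n4}, add states in Sat(¬idle) with some successor in Z. Already a fixed point.
Sat(E[¬idle U ack]) = {n3, n4}
n2 ∉ Sat(E[¬idle U ack]) = {n3, n4}, so the formula does not hold at n2.

No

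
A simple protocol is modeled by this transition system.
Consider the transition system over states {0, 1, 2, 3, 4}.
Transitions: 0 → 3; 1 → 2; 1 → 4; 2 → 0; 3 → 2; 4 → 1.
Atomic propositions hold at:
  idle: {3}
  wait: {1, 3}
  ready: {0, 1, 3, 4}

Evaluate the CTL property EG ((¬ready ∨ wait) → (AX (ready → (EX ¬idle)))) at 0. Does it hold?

No

Sat(¬ready) = {2}
Sat(¬ready ∨ wait) = {1, 2, 3}
Sat(¬idle) = {0, 1, 2, 4}
Sat(EX ¬idle) = {s : some successor in {0, 1, 2, 4}} = {1, 2, 3, 4}
Sat(ready → (EX ¬idle)) = {1, 2, 3, 4}
Sat(AX (ready → (EX ¬idle))) = {s : every successor in {1, 2, 3, 4}} = {0, 1, 3, 4}
Sat((¬ready ∨ wait) → (AX (ready → (EX ¬idle)))) = {0, 1, 3, 4}
EG ((¬ready ∨ wait) → (AX (ready → (EX ¬idle)))): greatest fixpoint, start Z0 = {0, 1, 3, 4}, keep only states in Sat with some successor in Z. Z1 = {0, 1, 4}; Z2 = {1, 4}; fixed.
Sat(EG ((¬ready ∨ wait) → (AX (ready → (EX ¬idle))))) = {1, 4}
0 ∉ Sat(EG ((¬ready ∨ wait) → (AX (ready → (EX ¬idle))))) = {1, 4}, so the formula does not hold at 0.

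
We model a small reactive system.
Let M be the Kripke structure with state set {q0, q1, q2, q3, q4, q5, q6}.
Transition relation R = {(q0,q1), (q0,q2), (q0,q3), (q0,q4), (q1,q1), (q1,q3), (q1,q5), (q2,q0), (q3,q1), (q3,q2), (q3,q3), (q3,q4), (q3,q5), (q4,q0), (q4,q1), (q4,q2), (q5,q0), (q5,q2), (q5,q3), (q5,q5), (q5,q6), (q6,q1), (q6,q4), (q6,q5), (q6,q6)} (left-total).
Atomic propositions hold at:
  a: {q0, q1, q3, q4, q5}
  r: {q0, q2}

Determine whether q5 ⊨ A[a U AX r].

Sat(AX r) = {s : every successor in {q0, q2}} = {q2}
A[a U AX r]: least fixpoint, start Z0 = Sat(AX r) = {q2}, add states in Sat(a) with every successor in Z. Already a fixed point.
Sat(A[a U AX r]) = {q2}
q5 ∉ Sat(A[a U AX r]) = {q2}, so the formula does not hold at q5.

No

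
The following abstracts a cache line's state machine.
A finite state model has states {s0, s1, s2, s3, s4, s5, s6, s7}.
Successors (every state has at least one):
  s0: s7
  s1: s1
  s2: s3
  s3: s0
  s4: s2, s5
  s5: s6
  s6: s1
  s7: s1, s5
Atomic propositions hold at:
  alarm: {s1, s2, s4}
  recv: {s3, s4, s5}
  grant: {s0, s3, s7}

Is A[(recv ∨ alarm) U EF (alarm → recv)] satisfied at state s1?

Sat(recv ∨ alarm) = {s1, s2, s3, s4, s5}
Sat(alarm → recv) = {s0, s3, s4, s5, s6, s7}
EF (alarm → recv): least fixpoint, start Z0 = {s0, s3, s4, s5, s6, s7}, add states with some successor in Z. Z1 = {s0, s2, s3, s4, s5, s6, s7}; fixed.
Sat(EF (alarm → recv)) = {s0, s2, s3, s4, s5, s6, s7}
A[(recv ∨ alarm) U EF (alarm → recv)]: least fixpoint, start Z0 = Sat(EF (alarm → recv)) = {s0, s2, s3, s4, s5, s6, s7}, add states in Sat(recv ∨ alarm) with every successor in Z. Already a fixed point.
Sat(A[(recv ∨ alarm) U EF (alarm → recv)]) = {s0, s2, s3, s4, s5, s6, s7}
s1 ∉ Sat(A[(recv ∨ alarm) U EF (alarm → recv)]) = {s0, s2, s3, s4, s5, s6, s7}, so the formula does not hold at s1.

No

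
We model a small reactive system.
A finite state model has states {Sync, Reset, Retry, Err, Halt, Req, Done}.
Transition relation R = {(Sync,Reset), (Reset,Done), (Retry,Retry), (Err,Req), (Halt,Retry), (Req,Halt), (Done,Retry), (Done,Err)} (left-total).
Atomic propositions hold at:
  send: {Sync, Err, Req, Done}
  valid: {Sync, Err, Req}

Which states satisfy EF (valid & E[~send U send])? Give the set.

Sat(~send) = {Reset, Retry, Halt}
E[~send U send]: least fixpoint, start Z0 = Sat(send) = {Sync, Err, Req, Done}, add states in Sat(~send) with some successor in Z. Z1 = {Sync, Reset, Err, Req, Done}; fixed.
Sat(E[~send U send]) = {Sync, Reset, Err, Req, Done}
Sat(valid & E[~send U send]) = {Sync, Err, Req}
EF (valid & E[~send U send]): least fixpoint, start Z0 = {Sync, Err, Req}, add states with some successor in Z. Z1 = {Sync, Err, Req, Done}; Z2 = {Sync, Reset, Err, Req, Done}; fixed.
Sat(EF (valid & E[~send U send])) = {Sync, Reset, Err, Req, Done}

{Sync, Reset, Err, Req, Done}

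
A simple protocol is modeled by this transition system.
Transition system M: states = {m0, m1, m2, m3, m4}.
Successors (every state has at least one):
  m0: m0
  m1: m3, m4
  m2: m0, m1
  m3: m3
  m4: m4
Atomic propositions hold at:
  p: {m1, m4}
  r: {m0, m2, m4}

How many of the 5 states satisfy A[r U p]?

A[r U p]: least fixpoint, start Z0 = Sat(p) = {m1, m4}, add states in Sat(r) with every successor in Z. Already a fixed point.
Sat(A[r U p]) = {m1, m4}
|Sat(A[r U p])| = |{m1, m4}| = 2.

2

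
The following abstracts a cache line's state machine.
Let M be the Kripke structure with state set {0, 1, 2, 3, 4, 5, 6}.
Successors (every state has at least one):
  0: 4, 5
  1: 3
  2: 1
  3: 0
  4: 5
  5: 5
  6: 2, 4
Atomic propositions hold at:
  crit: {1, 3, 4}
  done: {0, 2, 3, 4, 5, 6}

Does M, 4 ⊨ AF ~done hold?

Sat(~done) = {1}
AF ~done: least fixpoint, start Z0 = {1}, add states with every successor in Z. Z1 = {1, 2}; fixed.
Sat(AF ~done) = {1, 2}
4 ∉ Sat(AF ~done) = {1, 2}, so the formula does not hold at 4.

No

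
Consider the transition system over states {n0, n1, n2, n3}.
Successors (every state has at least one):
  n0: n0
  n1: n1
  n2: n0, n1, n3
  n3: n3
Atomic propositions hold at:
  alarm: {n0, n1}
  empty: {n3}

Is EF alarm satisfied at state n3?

EF alarm: least fixpoint, start Z0 = {n0, n1}, add states with some successor in Z. Z1 = {n0, n1, n2}; fixed.
Sat(EF alarm) = {n0, n1, n2}
n3 ∉ Sat(EF alarm) = {n0, n1, n2}, so the formula does not hold at n3.

No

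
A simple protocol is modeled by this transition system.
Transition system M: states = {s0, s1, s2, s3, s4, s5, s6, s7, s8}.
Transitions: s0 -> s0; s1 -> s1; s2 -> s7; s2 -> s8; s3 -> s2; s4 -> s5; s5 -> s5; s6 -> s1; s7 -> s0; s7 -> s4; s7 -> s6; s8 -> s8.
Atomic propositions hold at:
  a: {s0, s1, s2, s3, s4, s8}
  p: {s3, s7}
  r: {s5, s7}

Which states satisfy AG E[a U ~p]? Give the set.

Sat(~p) = {s0, s1, s2, s4, s5, s6, s8}
E[a U ~p]: least fixpoint, start Z0 = Sat(~p) = {s0, s1, s2, s4, s5, s6, s8}, add states in Sat(a) with some successor in Z. Z1 = {s0, s1, s2, s3, s4, s5, s6, s8}; fixed.
Sat(E[a U ~p]) = {s0, s1, s2, s3, s4, s5, s6, s8}
AG E[a U ~p]: greatest fixpoint, start Z0 = {s0, s1, s2, s3, s4, s5, s6, s8}, keep only states in Sat with every successor in Z. Z1 = {s0, s1, s3, s4, s5, s6, s8}; Z2 = {s0, s1, s4, s5, s6, s8}; fixed.
Sat(AG E[a U ~p]) = {s0, s1, s4, s5, s6, s8}

{s0, s1, s4, s5, s6, s8}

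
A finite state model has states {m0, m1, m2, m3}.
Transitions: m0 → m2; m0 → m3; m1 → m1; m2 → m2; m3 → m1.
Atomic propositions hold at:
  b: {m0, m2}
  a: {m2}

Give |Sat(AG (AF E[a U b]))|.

1

E[a U b]: least fixpoint, start Z0 = Sat(b) = {m0, m2}, add states in Sat(a) with some successor in Z. Already a fixed point.
Sat(E[a U b]) = {m0, m2}
AF E[a U b]: least fixpoint, start Z0 = {m0, m2}, add states with every successor in Z. Already a fixed point.
Sat(AF E[a U b]) = {m0, m2}
AG (AF E[a U b]): greatest fixpoint, start Z0 = {m0, m2}, keep only states in Sat with every successor in Z. Z1 = {m2}; fixed.
Sat(AG (AF E[a U b])) = {m2}
|Sat(AG (AF E[a U b]))| = |{m2}| = 1.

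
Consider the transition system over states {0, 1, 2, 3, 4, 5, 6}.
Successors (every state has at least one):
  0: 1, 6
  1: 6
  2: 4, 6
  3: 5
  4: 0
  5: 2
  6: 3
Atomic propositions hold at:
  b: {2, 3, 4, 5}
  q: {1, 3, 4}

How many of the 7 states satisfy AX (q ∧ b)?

Sat(q ∧ b) = {3, 4}
Sat(AX (q ∧ b)) = {s : every successor in {3, 4}} = {6}
|Sat(AX (q ∧ b))| = |{6}| = 1.

1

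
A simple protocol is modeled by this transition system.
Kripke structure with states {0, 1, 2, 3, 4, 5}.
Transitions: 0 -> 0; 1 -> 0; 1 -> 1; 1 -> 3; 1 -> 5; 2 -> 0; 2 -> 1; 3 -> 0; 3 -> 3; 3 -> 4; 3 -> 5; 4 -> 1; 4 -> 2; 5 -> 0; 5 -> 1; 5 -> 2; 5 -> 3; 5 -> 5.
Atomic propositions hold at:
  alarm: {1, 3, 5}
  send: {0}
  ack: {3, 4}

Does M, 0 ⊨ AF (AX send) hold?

Yes

Sat(AX send) = {s : every successor in {0}} = {0}
AF (AX send): least fixpoint, start Z0 = {0}, add states with every successor in Z. Already a fixed point.
Sat(AF (AX send)) = {0}
0 ∈ Sat(AF (AX send)) = {0}, so the formula holds at 0.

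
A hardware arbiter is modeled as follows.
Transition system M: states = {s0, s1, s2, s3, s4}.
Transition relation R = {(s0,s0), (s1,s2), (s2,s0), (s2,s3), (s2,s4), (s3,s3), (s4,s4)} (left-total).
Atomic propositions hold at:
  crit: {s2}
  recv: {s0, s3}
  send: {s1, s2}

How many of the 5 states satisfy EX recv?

3

Sat(EX recv) = {s : some successor in {s0, s3}} = {s0, s2, s3}
|Sat(EX recv)| = |{s0, s2, s3}| = 3.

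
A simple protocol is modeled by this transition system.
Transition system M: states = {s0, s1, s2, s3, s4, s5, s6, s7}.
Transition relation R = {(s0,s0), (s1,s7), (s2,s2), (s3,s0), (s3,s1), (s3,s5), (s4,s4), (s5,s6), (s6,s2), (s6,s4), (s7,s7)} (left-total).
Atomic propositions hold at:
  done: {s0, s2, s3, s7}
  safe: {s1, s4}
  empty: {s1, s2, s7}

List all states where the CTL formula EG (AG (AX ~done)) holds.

{s4}

Sat(~done) = {s1, s4, s5, s6}
Sat(AX ~done) = {s : every successor in {s1, s4, s5, s6}} = {s4, s5}
AG (AX ~done): greatest fixpoint, start Z0 = {s4, s5}, keep only states in Sat with every successor in Z. Z1 = {s4}; fixed.
Sat(AG (AX ~done)) = {s4}
EG (AG (AX ~done)): greatest fixpoint, start Z0 = {s4}, keep only states in Sat with some successor in Z. Already a fixed point.
Sat(EG (AG (AX ~done))) = {s4}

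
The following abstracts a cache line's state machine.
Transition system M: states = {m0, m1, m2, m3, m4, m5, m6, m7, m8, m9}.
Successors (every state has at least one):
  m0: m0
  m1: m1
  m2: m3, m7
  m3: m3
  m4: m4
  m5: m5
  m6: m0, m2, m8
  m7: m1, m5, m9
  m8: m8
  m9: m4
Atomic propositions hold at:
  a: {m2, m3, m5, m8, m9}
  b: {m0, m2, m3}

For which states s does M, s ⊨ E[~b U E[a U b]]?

{m0, m2, m3, m6}

Sat(~b) = {m1, m4, m5, m6, m7, m8, m9}
E[a U b]: least fixpoint, start Z0 = Sat(b) = {m0, m2, m3}, add states in Sat(a) with some successor in Z. Already a fixed point.
Sat(E[a U b]) = {m0, m2, m3}
E[~b U E[a U b]]: least fixpoint, start Z0 = Sat(E[a U b]) = {m0, m2, m3}, add states in Sat(~b) with some successor in Z. Z1 = {m0, m2, m3, m6}; fixed.
Sat(E[~b U E[a U b]]) = {m0, m2, m3, m6}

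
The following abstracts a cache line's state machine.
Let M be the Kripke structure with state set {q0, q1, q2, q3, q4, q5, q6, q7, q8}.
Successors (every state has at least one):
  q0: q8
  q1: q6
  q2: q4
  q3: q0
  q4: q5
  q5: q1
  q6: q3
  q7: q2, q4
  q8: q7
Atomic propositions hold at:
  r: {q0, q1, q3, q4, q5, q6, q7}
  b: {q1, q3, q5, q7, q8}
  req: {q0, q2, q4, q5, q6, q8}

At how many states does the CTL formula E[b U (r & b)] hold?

5

Sat(r & b) = {q1, q3, q5, q7}
E[b U (r & b)]: least fixpoint, start Z0 = Sat((r & b)) = {q1, q3, q5, q7}, add states in Sat(b) with some successor in Z. Z1 = {q1, q3, q5, q7, q8}; fixed.
Sat(E[b U (r & b)]) = {q1, q3, q5, q7, q8}
|Sat(E[b U (r & b)])| = |{q1, q3, q5, q7, q8}| = 5.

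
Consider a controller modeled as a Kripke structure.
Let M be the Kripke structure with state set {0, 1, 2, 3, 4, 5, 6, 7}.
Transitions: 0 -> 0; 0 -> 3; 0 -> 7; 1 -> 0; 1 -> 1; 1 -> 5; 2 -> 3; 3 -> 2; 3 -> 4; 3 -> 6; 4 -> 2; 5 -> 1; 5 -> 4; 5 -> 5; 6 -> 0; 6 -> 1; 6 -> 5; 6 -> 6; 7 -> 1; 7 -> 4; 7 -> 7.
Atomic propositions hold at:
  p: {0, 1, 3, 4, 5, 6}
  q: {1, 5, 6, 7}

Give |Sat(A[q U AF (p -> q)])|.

Sat(p -> q) = {1, 2, 5, 6, 7}
AF (p -> q): least fixpoint, start Z0 = {1, 2, 5, 6, 7}, add states with every successor in Z. Z1 = {1, 2, 4, 5, 6, 7}; Z2 = {1, 2, 3, 4, 5, 6, 7}; fixed.
Sat(AF (p -> q)) = {1, 2, 3, 4, 5, 6, 7}
A[q U AF (p -> q)]: least fixpoint, start Z0 = Sat(AF (p -> q)) = {1, 2, 3, 4, 5, 6, 7}, add states in Sat(q) with every successor in Z. Already a fixed point.
Sat(A[q U AF (p -> q)]) = {1, 2, 3, 4, 5, 6, 7}
|Sat(A[q U AF (p -> q)])| = |{1, 2, 3, 4, 5, 6, 7}| = 7.

7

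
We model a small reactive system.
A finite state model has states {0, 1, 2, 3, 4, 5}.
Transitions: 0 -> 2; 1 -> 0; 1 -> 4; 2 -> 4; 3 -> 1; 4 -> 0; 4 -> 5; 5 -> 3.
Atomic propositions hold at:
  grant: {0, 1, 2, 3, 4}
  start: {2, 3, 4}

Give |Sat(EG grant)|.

EG grant: greatest fixpoint, start Z0 = {0, 1, 2, 3, 4}, keep only states in Sat with some successor in Z. Already a fixed point.
Sat(EG grant) = {0, 1, 2, 3, 4}
|Sat(EG grant)| = |{0, 1, 2, 3, 4}| = 5.

5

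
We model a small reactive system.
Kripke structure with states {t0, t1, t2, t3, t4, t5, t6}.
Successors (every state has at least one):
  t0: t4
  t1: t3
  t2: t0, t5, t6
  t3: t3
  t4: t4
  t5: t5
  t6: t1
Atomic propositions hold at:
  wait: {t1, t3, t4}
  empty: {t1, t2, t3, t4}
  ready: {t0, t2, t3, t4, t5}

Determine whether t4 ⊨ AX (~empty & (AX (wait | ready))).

Sat(~empty) = {t0, t5, t6}
Sat(wait | ready) = {t0, t1, t2, t3, t4, t5}
Sat(AX (wait | ready)) = {s : every successor in {t0, t1, t2, t3, t4, t5}} = {t0, t1, t3, t4, t5, t6}
Sat(~empty & (AX (wait | ready))) = {t0, t5, t6}
Sat(AX (~empty & (AX (wait | ready)))) = {s : every successor in {t0, t5, t6}} = {t2, t5}
t4 ∉ Sat(AX (~empty & (AX (wait | ready)))) = {t2, t5}, so the formula does not hold at t4.

No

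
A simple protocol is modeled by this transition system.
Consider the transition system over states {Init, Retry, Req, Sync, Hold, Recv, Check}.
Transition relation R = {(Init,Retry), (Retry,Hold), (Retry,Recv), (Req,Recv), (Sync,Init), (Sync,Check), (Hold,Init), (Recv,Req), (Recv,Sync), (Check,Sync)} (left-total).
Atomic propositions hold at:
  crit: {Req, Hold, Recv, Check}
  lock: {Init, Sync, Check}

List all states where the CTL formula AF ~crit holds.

Sat(~crit) = {Init, Retry, Sync}
AF ~crit: least fixpoint, start Z0 = {Init, Retry, Sync}, add states with every successor in Z. Z1 = {Init, Retry, Sync, Hold, Check}; fixed.
Sat(AF ~crit) = {Init, Retry, Sync, Hold, Check}

{Init, Retry, Sync, Hold, Check}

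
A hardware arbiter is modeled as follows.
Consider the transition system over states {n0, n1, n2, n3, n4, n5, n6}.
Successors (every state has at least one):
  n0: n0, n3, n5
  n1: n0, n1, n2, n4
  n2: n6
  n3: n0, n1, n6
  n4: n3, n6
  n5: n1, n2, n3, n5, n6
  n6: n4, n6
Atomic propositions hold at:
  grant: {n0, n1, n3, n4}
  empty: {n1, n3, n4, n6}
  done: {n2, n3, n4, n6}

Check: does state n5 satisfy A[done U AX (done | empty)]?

Sat(done | empty) = {n1, n2, n3, n4, n6}
Sat(AX (done | empty)) = {s : every successor in {n1, n2, n3, n4, n6}} = {n2, n4, n6}
A[done U AX (done | empty)]: least fixpoint, start Z0 = Sat(AX (done | empty)) = {n2, n4, n6}, add states in Sat(done) with every successor in Z. Already a fixed point.
Sat(A[done U AX (done | empty)]) = {n2, n4, n6}
n5 ∉ Sat(A[done U AX (done | empty)]) = {n2, n4, n6}, so the formula does not hold at n5.

No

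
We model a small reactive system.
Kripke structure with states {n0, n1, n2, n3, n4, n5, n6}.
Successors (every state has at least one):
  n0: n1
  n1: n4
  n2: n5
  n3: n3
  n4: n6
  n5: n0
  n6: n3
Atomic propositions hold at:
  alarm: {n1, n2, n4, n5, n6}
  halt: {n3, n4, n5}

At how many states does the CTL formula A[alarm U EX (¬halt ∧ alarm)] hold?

Sat(¬halt) = {n0, n1, n2, n6}
Sat(¬halt ∧ alarm) = {n1, n2, n6}
Sat(EX (¬halt ∧ alarm)) = {s : some successor in {n1, n2, n6}} = {n0, n4}
A[alarm U EX (¬halt ∧ alarm)]: least fixpoint, start Z0 = Sat(EX (¬halt ∧ alarm)) = {n0, n4}, add states in Sat(alarm) with every successor in Z. Z1 = {n0, n1, n4, n5}; Z2 = {n0, n1, n2, n4, n5}; fixed.
Sat(A[alarm U EX (¬halt ∧ alarm)]) = {n0, n1, n2, n4, n5}
|Sat(A[alarm U EX (¬halt ∧ alarm)])| = |{n0, n1, n2, n4, n5}| = 5.

5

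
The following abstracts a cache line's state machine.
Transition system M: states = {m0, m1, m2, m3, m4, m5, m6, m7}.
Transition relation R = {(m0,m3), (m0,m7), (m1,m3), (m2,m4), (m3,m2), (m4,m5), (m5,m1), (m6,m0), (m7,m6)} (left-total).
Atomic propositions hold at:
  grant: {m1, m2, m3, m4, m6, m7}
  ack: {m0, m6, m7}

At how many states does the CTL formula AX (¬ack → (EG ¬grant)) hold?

2

Sat(¬ack) = {m1, m2, m3, m4, m5}
Sat(¬grant) = {m0, m5}
EG ¬grant: greatest fixpoint, start Z0 = {m0, m5}, keep only states in Sat with some successor in Z. Z1 = ∅; fixed.
Sat(EG ¬grant) = ∅
Sat(¬ack → (EG ¬grant)) = {m0, m6, m7}
Sat(AX (¬ack → (EG ¬grant))) = {s : every successor in {m0, m6, m7}} = {m6, m7}
|Sat(AX (¬ack → (EG ¬grant)))| = |{m6, m7}| = 2.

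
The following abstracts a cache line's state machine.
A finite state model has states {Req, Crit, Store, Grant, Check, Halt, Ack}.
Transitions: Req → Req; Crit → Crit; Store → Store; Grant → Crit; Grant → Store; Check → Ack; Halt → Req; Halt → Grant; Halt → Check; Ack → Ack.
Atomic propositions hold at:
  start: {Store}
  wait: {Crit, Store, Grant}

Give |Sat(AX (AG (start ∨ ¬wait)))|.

Sat(¬wait) = {Req, Check, Halt, Ack}
Sat(start ∨ ¬wait) = {Req, Store, Check, Halt, Ack}
AG (start ∨ ¬wait): greatest fixpoint, start Z0 = {Req, Store, Check, Halt, Ack}, keep only states in Sat with every successor in Z. Z1 = {Req, Store, Check, Ack}; fixed.
Sat(AG (start ∨ ¬wait)) = {Req, Store, Check, Ack}
Sat(AX (AG (start ∨ ¬wait))) = {s : every successor in {Req, Store, Check, Ack}} = {Req, Store, Check, Ack}
|Sat(AX (AG (start ∨ ¬wait)))| = |{Req, Store, Check, Ack}| = 4.

4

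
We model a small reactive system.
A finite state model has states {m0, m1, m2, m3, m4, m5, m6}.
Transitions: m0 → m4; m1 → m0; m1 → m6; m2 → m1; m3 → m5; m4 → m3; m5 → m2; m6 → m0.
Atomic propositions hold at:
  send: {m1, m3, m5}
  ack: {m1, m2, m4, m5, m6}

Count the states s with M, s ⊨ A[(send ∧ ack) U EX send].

Sat(send ∧ ack) = {m1, m5}
Sat(EX send) = {s : some successor in {m1, m3, m5}} = {m2, m3, m4}
A[(send ∧ ack) U EX send]: least fixpoint, start Z0 = Sat(EX send) = {m2, m3, m4}, add states in Sat(send ∧ ack) with every successor in Z. Z1 = {m2, m3, m4, m5}; fixed.
Sat(A[(send ∧ ack) U EX send]) = {m2, m3, m4, m5}
|Sat(A[(send ∧ ack) U EX send])| = |{m2, m3, m4, m5}| = 4.

4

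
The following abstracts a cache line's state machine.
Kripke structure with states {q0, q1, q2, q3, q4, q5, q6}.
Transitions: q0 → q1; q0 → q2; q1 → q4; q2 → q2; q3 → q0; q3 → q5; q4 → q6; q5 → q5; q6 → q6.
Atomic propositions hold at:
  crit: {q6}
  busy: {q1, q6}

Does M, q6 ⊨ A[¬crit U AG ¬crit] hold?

No

Sat(¬crit) = {q0, q1, q2, q3, q4, q5}
AG ¬crit: greatest fixpoint, start Z0 = {q0, q1, q2, q3, q4, q5}, keep only states in Sat with every successor in Z. Z1 = {q0, q1, q2, q3, q5}; Z2 = {q0, q2, q3, q5}; Z3 = {q2, q3, q5}; Z4 = {q2, q5}; fixed.
Sat(AG ¬crit) = {q2, q5}
A[¬crit U AG ¬crit]: least fixpoint, start Z0 = Sat(AG ¬crit) = {q2, q5}, add states in Sat(¬crit) with every successor in Z. Already a fixed point.
Sat(A[¬crit U AG ¬crit]) = {q2, q5}
q6 ∉ Sat(A[¬crit U AG ¬crit]) = {q2, q5}, so the formula does not hold at q6.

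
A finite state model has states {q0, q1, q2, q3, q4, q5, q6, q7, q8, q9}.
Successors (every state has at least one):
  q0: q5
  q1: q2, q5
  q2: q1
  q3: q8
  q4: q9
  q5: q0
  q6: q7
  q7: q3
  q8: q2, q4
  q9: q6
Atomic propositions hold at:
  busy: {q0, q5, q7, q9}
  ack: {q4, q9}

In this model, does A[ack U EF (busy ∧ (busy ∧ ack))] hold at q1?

Sat(busy ∧ ack) = {q9}
Sat(busy ∧ (busy ∧ ack)) = {q9}
EF (busy ∧ (busy ∧ ack)): least fixpoint, start Z0 = {q9}, add states with some successor in Z. Z1 = {q4, q9}; Z2 = {q4, q8, q9}; Z3 = {q3, q4, q8, q9}; Z4 = {q3, q4, q7, q8, q9}; Z5 = {q3, q4, q6, q7, q8, q9}; fixed.
Sat(EF (busy ∧ (busy ∧ ack))) = {q3, q4, q6, q7, q8, q9}
A[ack U EF (busy ∧ (busy ∧ ack))]: least fixpoint, start Z0 = Sat(EF (busy ∧ (busy ∧ ack))) = {q3, q4, q6, q7, q8, q9}, add states in Sat(ack) with every successor in Z. Already a fixed point.
Sat(A[ack U EF (busy ∧ (busy ∧ ack))]) = {q3, q4, q6, q7, q8, q9}
q1 ∉ Sat(A[ack U EF (busy ∧ (busy ∧ ack))]) = {q3, q4, q6, q7, q8, q9}, so the formula does not hold at q1.

No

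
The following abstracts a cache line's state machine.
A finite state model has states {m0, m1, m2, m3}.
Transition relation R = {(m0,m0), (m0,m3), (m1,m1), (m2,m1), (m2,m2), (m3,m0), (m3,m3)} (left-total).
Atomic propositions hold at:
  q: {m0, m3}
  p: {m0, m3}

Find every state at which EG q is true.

EG q: greatest fixpoint, start Z0 = {m0, m3}, keep only states in Sat with some successor in Z. Already a fixed point.
Sat(EG q) = {m0, m3}

{m0, m3}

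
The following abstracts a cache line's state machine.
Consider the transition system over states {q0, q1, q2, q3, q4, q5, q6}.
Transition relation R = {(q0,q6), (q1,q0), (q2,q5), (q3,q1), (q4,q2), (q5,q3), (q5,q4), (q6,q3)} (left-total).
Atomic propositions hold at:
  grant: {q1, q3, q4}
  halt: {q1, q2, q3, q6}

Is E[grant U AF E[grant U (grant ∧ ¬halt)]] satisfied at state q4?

Yes

Sat(¬halt) = {q0, q4, q5}
Sat(grant ∧ ¬halt) = {q4}
E[grant U (grant ∧ ¬halt)]: least fixpoint, start Z0 = Sat((grant ∧ ¬halt)) = {q4}, add states in Sat(grant) with some successor in Z. Already a fixed point.
Sat(E[grant U (grant ∧ ¬halt)]) = {q4}
AF E[grant U (grant ∧ ¬halt)]: least fixpoint, start Z0 = {q4}, add states with every successor in Z. Already a fixed point.
Sat(AF E[grant U (grant ∧ ¬halt)]) = {q4}
E[grant U AF E[grant U (grant ∧ ¬halt)]]: least fixpoint, start Z0 = Sat(AF E[grant U (grant ∧ ¬halt)]) = {q4}, add states in Sat(grant) with some successor in Z. Already a fixed point.
Sat(E[grant U AF E[grant U (grant ∧ ¬halt)]]) = {q4}
q4 ∈ Sat(E[grant U AF E[grant U (grant ∧ ¬halt)]]) = {q4}, so the formula holds at q4.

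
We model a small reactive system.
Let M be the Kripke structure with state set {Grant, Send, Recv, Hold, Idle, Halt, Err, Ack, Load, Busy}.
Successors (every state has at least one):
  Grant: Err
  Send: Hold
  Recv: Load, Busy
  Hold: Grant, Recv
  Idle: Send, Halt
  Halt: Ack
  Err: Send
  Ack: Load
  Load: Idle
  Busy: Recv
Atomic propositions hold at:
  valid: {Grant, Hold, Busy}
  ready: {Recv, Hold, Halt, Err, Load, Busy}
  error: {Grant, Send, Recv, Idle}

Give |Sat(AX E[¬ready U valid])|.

Sat(¬ready) = {Grant, Send, Idle, Ack}
E[¬ready U valid]: least fixpoint, start Z0 = Sat(valid) = {Grant, Hold, Busy}, add states in Sat(¬ready) with some successor in Z. Z1 = {Grant, Send, Hold, Busy}; Z2 = {Grant, Send, Hold, Idle, Busy}; fixed.
Sat(E[¬ready U valid]) = {Grant, Send, Hold, Idle, Busy}
Sat(AX E[¬ready U valid]) = {s : every successor in {Grant, Send, Hold, Idle, Busy}} = {Send, Err, Load}
|Sat(AX E[¬ready U valid])| = |{Send, Err, Load}| = 3.

3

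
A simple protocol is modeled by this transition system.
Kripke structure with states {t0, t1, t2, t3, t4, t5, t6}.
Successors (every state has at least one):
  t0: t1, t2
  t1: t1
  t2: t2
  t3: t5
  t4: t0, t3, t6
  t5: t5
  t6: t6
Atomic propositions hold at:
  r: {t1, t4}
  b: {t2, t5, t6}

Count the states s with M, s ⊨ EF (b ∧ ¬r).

6

Sat(¬r) = {t0, t2, t3, t5, t6}
Sat(b ∧ ¬r) = {t2, t5, t6}
EF (b ∧ ¬r): least fixpoint, start Z0 = {t2, t5, t6}, add states with some successor in Z. Z1 = {t0, t2, t3, t4, t5, t6}; fixed.
Sat(EF (b ∧ ¬r)) = {t0, t2, t3, t4, t5, t6}
|Sat(EF (b ∧ ¬r))| = |{t0, t2, t3, t4, t5, t6}| = 6.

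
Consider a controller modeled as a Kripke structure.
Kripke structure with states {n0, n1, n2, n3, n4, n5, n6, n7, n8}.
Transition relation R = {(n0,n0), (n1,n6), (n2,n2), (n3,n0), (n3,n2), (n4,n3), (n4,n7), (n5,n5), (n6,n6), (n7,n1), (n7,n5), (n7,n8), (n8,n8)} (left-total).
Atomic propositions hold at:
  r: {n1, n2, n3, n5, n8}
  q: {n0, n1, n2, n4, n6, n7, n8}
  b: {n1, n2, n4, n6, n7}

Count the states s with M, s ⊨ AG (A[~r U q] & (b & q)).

Sat(~r) = {n0, n4, n6, n7}
A[~r U q]: least fixpoint, start Z0 = Sat(q) = {n0, n1, n2, n4, n6, n7, n8}, add states in Sat(~r) with every successor in Z. Already a fixed point.
Sat(A[~r U q]) = {n0, n1, n2, n4, n6, n7, n8}
Sat(b & q) = {n1, n2, n4, n6, n7}
Sat(A[~r U q] & (b & q)) = {n1, n2, n4, n6, n7}
AG (A[~r U q] & (b & q)): greatest fixpoint, start Z0 = {n1, n2, n4, n6, n7}, keep only states in Sat with every successor in Z. Z1 = {n1, n2, n6}; fixed.
Sat(AG (A[~r U q] & (b & q))) = {n1, n2, n6}
|Sat(AG (A[~r U q] & (b & q)))| = |{n1, n2, n6}| = 3.

3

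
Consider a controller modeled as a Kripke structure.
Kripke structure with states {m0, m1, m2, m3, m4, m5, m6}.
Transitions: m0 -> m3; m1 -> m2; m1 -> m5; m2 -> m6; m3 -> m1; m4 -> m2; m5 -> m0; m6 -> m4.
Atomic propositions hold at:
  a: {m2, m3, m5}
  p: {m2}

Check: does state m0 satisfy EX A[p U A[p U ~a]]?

Sat(~a) = {m0, m1, m4, m6}
A[p U ~a]: least fixpoint, start Z0 = Sat(~a) = {m0, m1, m4, m6}, add states in Sat(p) with every successor in Z. Z1 = {m0, m1, m2, m4, m6}; fixed.
Sat(A[p U ~a]) = {m0, m1, m2, m4, m6}
A[p U A[p U ~a]]: least fixpoint, start Z0 = Sat(A[p U ~a]) = {m0, m1, m2, m4, m6}, add states in Sat(p) with every successor in Z. Already a fixed point.
Sat(A[p U A[p U ~a]]) = {m0, m1, m2, m4, m6}
Sat(EX A[p U A[p U ~a]]) = {s : some successor in {m0, m1, m2, m4, m6}} = {m1, m2, m3, m4, m5, m6}
m0 ∉ Sat(EX A[p U A[p U ~a]]) = {m1, m2, m3, m4, m5, m6}, so the formula does not hold at m0.

No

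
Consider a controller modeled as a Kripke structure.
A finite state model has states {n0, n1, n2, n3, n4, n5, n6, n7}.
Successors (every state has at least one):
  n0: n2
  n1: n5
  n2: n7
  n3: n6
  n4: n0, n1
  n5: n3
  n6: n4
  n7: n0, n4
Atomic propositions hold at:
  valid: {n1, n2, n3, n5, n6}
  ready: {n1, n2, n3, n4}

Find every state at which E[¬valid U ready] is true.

{n0, n1, n2, n3, n4, n7}

Sat(¬valid) = {n0, n4, n7}
E[¬valid U ready]: least fixpoint, start Z0 = Sat(ready) = {n1, n2, n3, n4}, add states in Sat(¬valid) with some successor in Z. Z1 = {n0, n1, n2, n3, n4, n7}; fixed.
Sat(E[¬valid U ready]) = {n0, n1, n2, n3, n4, n7}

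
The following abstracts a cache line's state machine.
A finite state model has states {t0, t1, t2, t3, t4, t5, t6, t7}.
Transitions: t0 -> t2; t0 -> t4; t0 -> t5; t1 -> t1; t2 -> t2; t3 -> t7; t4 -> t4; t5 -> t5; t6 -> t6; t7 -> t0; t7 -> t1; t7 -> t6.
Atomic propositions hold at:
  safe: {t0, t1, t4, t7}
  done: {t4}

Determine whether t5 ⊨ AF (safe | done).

No

Sat(safe | done) = {t0, t1, t4, t7}
AF (safe | done): least fixpoint, start Z0 = {t0, t1, t4, t7}, add states with every successor in Z. Z1 = {t0, t1, t3, t4, t7}; fixed.
Sat(AF (safe | done)) = {t0, t1, t3, t4, t7}
t5 ∉ Sat(AF (safe | done)) = {t0, t1, t3, t4, t7}, so the formula does not hold at t5.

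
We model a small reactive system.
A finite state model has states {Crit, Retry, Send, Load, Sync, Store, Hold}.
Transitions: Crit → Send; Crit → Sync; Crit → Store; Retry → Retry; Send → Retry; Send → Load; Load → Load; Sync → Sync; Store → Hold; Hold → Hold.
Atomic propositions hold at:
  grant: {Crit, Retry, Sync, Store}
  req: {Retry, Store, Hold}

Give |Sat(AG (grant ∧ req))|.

Sat(grant ∧ req) = {Retry, Store}
AG (grant ∧ req): greatest fixpoint, start Z0 = {Retry, Store}, keep only states in Sat with every successor in Z. Z1 = {Retry}; fixed.
Sat(AG (grant ∧ req)) = {Retry}
|Sat(AG (grant ∧ req))| = |{Retry}| = 1.

1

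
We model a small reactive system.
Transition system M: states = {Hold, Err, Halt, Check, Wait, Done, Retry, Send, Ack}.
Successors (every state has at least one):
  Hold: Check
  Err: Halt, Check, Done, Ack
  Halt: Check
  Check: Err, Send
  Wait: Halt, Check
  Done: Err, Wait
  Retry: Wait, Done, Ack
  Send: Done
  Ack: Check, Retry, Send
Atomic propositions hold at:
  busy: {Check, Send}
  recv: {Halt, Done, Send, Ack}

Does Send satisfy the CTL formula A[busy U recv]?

Yes

A[busy U recv]: least fixpoint, start Z0 = Sat(recv) = {Halt, Done, Send, Ack}, add states in Sat(busy) with every successor in Z. Already a fixed point.
Sat(A[busy U recv]) = {Halt, Done, Send, Ack}
Send ∈ Sat(A[busy U recv]) = {Halt, Done, Send, Ack}, so the formula holds at Send.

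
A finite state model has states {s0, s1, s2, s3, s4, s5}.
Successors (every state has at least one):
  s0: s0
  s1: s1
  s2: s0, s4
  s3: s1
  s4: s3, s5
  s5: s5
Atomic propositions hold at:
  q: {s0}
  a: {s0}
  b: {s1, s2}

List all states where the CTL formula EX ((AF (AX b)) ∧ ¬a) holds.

Sat(AX b) = {s : every successor in {s1, s2}} = {s1, s3}
AF (AX b): least fixpoint, start Z0 = {s1, s3}, add states with every successor in Z. Already a fixed point.
Sat(AF (AX b)) = {s1, s3}
Sat(¬a) = {s1, s2, s3, s4, s5}
Sat((AF (AX b)) ∧ ¬a) = {s1, s3}
Sat(EX ((AF (AX b)) ∧ ¬a)) = {s : some successor in {s1, s3}} = {s1, s3, s4}

{s1, s3, s4}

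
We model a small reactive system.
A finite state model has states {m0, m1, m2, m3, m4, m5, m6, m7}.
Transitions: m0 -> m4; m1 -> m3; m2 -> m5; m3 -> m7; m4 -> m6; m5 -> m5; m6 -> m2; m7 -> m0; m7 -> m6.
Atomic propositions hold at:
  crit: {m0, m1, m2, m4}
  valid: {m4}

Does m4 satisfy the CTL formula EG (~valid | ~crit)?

Sat(~valid) = {m0, m1, m2, m3, m5, m6, m7}
Sat(~crit) = {m3, m5, m6, m7}
Sat(~valid | ~crit) = {m0, m1, m2, m3, m5, m6, m7}
EG (~valid | ~crit): greatest fixpoint, start Z0 = {m0, m1, m2, m3, m5, m6, m7}, keep only states in Sat with some successor in Z. Z1 = {m1, m2, m3, m5, m6, m7}; fixed.
Sat(EG (~valid | ~crit)) = {m1, m2, m3, m5, m6, m7}
m4 ∉ Sat(EG (~valid | ~crit)) = {m1, m2, m3, m5, m6, m7}, so the formula does not hold at m4.

No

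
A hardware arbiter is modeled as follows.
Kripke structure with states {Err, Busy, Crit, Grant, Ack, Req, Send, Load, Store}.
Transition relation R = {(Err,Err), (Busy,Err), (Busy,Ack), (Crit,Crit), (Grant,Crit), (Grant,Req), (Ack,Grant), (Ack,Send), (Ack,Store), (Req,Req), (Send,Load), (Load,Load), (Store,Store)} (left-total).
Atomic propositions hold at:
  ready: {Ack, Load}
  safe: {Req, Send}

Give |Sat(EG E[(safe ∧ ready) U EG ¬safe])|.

7

Sat(safe ∧ ready) = ∅
Sat(¬safe) = {Err, Busy, Crit, Grant, Ack, Load, Store}
EG ¬safe: greatest fixpoint, start Z0 = {Err, Busy, Crit, Grant, Ack, Load, Store}, keep only states in Sat with some successor in Z. Already a fixed point.
Sat(EG ¬safe) = {Err, Busy, Crit, Grant, Ack, Load, Store}
E[(safe ∧ ready) U EG ¬safe]: least fixpoint, start Z0 = Sat(EG ¬safe) = {Err, Busy, Crit, Grant, Ack, Load, Store}, add states in Sat(safe ∧ ready) with some successor in Z. Already a fixed point.
Sat(E[(safe ∧ ready) U EG ¬safe]) = {Err, Busy, Crit, Grant, Ack, Load, Store}
EG E[(safe ∧ ready) U EG ¬safe]: greatest fixpoint, start Z0 = {Err, Busy, Crit, Grant, Ack, Load, Store}, keep only states in Sat with some successor in Z. Already a fixed point.
Sat(EG E[(safe ∧ ready) U EG ¬safe]) = {Err, Busy, Crit, Grant, Ack, Load, Store}
|Sat(EG E[(safe ∧ ready) U EG ¬safe])| = |{Err, Busy, Crit, Grant, Ack, Load, Store}| = 7.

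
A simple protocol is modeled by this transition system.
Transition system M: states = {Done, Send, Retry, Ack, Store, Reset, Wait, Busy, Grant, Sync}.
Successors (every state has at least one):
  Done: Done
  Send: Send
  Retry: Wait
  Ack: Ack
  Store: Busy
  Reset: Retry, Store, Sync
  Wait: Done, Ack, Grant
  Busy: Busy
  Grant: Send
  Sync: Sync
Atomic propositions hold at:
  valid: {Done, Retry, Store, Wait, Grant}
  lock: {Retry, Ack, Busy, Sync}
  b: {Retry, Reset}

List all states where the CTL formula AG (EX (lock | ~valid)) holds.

Sat(~valid) = {Send, Ack, Reset, Busy, Sync}
Sat(lock | ~valid) = {Send, Retry, Ack, Reset, Busy, Sync}
Sat(EX (lock | ~valid)) = {s : some successor in {Send, Retry, Ack, Reset, Busy, Sync}} = {Send, Ack, Store, Reset, Wait, Busy, Grant, Sync}
AG (EX (lock | ~valid)): greatest fixpoint, start Z0 = {Send, Ack, Store, Reset, Wait, Busy, Grant, Sync}, keep only states in Sat with every successor in Z. Z1 = {Send, Ack, Store, Busy, Grant, Sync}; fixed.
Sat(AG (EX (lock | ~valid))) = {Send, Ack, Store, Busy, Grant, Sync}

{Send, Ack, Store, Busy, Grant, Sync}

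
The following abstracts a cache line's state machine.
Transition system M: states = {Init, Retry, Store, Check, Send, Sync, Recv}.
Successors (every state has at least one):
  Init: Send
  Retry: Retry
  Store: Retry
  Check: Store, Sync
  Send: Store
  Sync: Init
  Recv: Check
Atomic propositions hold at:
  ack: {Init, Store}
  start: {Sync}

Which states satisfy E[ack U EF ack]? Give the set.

EF ack: least fixpoint, start Z0 = {Init, Store}, add states with some successor in Z. Z1 = {Init, Store, Check, Send, Sync}; Z2 = {Init, Store, Check, Send, Sync, Recv}; fixed.
Sat(EF ack) = {Init, Store, Check, Send, Sync, Recv}
E[ack U EF ack]: least fixpoint, start Z0 = Sat(EF ack) = {Init, Store, Check, Send, Sync, Recv}, add states in Sat(ack) with some successor in Z. Already a fixed point.
Sat(E[ack U EF ack]) = {Init, Store, Check, Send, Sync, Recv}

{Init, Store, Check, Send, Sync, Recv}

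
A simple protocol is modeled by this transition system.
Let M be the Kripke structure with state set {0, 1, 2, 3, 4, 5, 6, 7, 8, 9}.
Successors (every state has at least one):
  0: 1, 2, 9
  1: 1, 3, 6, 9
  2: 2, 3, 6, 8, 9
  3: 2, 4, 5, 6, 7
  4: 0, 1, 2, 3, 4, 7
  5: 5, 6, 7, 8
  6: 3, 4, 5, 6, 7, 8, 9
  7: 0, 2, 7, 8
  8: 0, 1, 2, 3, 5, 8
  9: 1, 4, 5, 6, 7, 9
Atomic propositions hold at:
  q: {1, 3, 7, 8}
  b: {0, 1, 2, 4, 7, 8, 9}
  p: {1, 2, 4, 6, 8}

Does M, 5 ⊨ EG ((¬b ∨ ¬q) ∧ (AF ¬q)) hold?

Yes

Sat(¬b) = {3, 5, 6}
Sat(¬q) = {0, 2, 4, 5, 6, 9}
Sat(¬b ∨ ¬q) = {0, 2, 3, 4, 5, 6, 9}
AF ¬q: least fixpoint, start Z0 = {0, 2, 4, 5, 6, 9}, add states with every successor in Z. Already a fixed point.
Sat(AF ¬q) = {0, 2, 4, 5, 6, 9}
Sat((¬b ∨ ¬q) ∧ (AF ¬q)) = {0, 2, 4, 5, 6, 9}
EG ((¬b ∨ ¬q) ∧ (AF ¬q)): greatest fixpoint, start Z0 = {0, 2, 4, 5, 6, 9}, keep only states in Sat with some successor in Z. Already a fixed point.
Sat(EG ((¬b ∨ ¬q) ∧ (AF ¬q))) = {0, 2, 4, 5, 6, 9}
5 ∈ Sat(EG ((¬b ∨ ¬q) ∧ (AF ¬q))) = {0, 2, 4, 5, 6, 9}, so the formula holds at 5.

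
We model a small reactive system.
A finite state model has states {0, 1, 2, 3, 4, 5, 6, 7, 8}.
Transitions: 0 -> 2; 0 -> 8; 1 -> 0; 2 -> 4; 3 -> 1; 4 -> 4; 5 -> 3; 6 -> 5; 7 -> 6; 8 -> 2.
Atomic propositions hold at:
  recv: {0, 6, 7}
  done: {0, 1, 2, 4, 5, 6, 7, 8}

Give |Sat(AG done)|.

AG done: greatest fixpoint, start Z0 = {0, 1, 2, 4, 5, 6, 7, 8}, keep only states in Sat with every successor in Z. Z1 = {0, 1, 2, 4, 6, 7, 8}; Z2 = {0, 1, 2, 4, 7, 8}; Z3 = {0, 1, 2, 4, 8}; fixed.
Sat(AG done) = {0, 1, 2, 4, 8}
|Sat(AG done)| = |{0, 1, 2, 4, 8}| = 5.

5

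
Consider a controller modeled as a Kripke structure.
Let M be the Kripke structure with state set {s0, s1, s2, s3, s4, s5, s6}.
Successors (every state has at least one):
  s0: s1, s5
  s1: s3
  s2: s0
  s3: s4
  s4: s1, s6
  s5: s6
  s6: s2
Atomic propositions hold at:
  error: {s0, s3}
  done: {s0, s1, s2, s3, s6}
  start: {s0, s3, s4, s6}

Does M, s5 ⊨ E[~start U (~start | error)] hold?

Sat(~start) = {s1, s2, s5}
Sat(~start | error) = {s0, s1, s2, s3, s5}
E[~start U (~start | error)]: least fixpoint, start Z0 = Sat((~start | error)) = {s0, s1, s2, s3, s5}, add states in Sat(~start) with some successor in Z. Already a fixed point.
Sat(E[~start U (~start | error)]) = {s0, s1, s2, s3, s5}
s5 ∈ Sat(E[~start U (~start | error)]) = {s0, s1, s2, s3, s5}, so the formula holds at s5.

Yes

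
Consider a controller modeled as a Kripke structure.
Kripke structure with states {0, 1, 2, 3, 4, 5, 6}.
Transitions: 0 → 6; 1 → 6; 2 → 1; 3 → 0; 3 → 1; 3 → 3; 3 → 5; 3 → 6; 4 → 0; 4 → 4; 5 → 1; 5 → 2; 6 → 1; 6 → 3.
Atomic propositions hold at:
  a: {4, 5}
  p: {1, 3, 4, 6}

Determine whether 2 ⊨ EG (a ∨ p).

No

Sat(a ∨ p) = {1, 3, 4, 5, 6}
EG (a ∨ p): greatest fixpoint, start Z0 = {1, 3, 4, 5, 6}, keep only states in Sat with some successor in Z. Already a fixed point.
Sat(EG (a ∨ p)) = {1, 3, 4, 5, 6}
2 ∉ Sat(EG (a ∨ p)) = {1, 3, 4, 5, 6}, so the formula does not hold at 2.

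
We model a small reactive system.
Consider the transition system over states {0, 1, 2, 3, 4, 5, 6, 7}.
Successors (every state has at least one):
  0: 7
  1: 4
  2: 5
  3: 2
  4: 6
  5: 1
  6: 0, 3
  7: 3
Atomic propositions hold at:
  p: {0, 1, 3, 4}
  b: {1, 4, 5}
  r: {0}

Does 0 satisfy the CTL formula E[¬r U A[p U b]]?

Sat(¬r) = {1, 2, 3, 4, 5, 6, 7}
A[p U b]: least fixpoint, start Z0 = Sat(b) = {1, 4, 5}, add states in Sat(p) with every successor in Z. Already a fixed point.
Sat(A[p U b]) = {1, 4, 5}
E[¬r U A[p U b]]: least fixpoint, start Z0 = Sat(A[p U b]) = {1, 4, 5}, add states in Sat(¬r) with some successor in Z. Z1 = {1, 2, 4, 5}; Z2 = {1, 2, 3, 4, 5}; Z3 = {1, 2, 3, 4, 5, 6, 7}; fixed.
Sat(E[¬r U A[p U b]]) = {1, 2, 3, 4, 5, 6, 7}
0 ∉ Sat(E[¬r U A[p U b]]) = {1, 2, 3, 4, 5, 6, 7}, so the formula does not hold at 0.

No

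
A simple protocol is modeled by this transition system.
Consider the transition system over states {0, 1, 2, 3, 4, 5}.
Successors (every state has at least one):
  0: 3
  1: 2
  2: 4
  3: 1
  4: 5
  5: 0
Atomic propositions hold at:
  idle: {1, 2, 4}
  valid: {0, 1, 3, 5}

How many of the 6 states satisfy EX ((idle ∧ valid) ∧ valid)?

Sat(idle ∧ valid) = {1}
Sat((idle ∧ valid) ∧ valid) = {1}
Sat(EX ((idle ∧ valid) ∧ valid)) = {s : some successor in {1}} = {3}
|Sat(EX ((idle ∧ valid) ∧ valid))| = |{3}| = 1.

1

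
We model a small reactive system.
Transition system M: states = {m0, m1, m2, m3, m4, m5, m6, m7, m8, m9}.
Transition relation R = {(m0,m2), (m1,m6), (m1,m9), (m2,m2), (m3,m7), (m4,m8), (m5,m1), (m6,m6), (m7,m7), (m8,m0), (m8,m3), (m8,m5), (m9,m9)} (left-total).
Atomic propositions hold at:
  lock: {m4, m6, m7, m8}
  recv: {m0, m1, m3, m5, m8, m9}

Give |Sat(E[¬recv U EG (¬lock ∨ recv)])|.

7

Sat(¬recv) = {m2, m4, m6, m7}
Sat(¬lock) = {m0, m1, m2, m3, m5, m9}
Sat(¬lock ∨ recv) = {m0, m1, m2, m3, m5, m8, m9}
EG (¬lock ∨ recv): greatest fixpoint, start Z0 = {m0, m1, m2, m3, m5, m8, m9}, keep only states in Sat with some successor in Z. Z1 = {m0, m1, m2, m5, m8, m9}; fixed.
Sat(EG (¬lock ∨ recv)) = {m0, m1, m2, m5, m8, m9}
E[¬recv U EG (¬lock ∨ recv)]: least fixpoint, start Z0 = Sat(EG (¬lock ∨ recv)) = {m0, m1, m2, m5, m8, m9}, add states in Sat(¬recv) with some successor in Z. Z1 = {m0, m1, m2, m4, m5, m8, m9}; fixed.
Sat(E[¬recv U EG (¬lock ∨ recv)]) = {m0, m1, m2, m4, m5, m8, m9}
|Sat(E[¬recv U EG (¬lock ∨ recv)])| = |{m0, m1, m2, m4, m5, m8, m9}| = 7.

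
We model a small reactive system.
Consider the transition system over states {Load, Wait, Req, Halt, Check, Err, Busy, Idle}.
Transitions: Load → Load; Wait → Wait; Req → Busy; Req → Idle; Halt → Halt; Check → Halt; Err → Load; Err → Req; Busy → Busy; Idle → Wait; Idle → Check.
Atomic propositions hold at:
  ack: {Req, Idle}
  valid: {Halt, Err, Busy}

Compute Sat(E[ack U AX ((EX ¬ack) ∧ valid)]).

{Req, Halt, Check, Busy, Idle}

Sat(¬ack) = {Load, Wait, Halt, Check, Err, Busy}
Sat(EX ¬ack) = {s : some successor in {Load, Wait, Halt, Check, Err, Busy}} = {Load, Wait, Req, Halt, Check, Err, Busy, Idle}
Sat((EX ¬ack) ∧ valid) = {Halt, Err, Busy}
Sat(AX ((EX ¬ack) ∧ valid)) = {s : every successor in {Halt, Err, Busy}} = {Halt, Check, Busy}
E[ack U AX ((EX ¬ack) ∧ valid)]: least fixpoint, start Z0 = Sat(AX ((EX ¬ack) ∧ valid)) = {Halt, Check, Busy}, add states in Sat(ack) with some successor in Z. Z1 = {Req, Halt, Check, Busy, Idle}; fixed.
Sat(E[ack U AX ((EX ¬ack) ∧ valid)]) = {Req, Halt, Check, Busy, Idle}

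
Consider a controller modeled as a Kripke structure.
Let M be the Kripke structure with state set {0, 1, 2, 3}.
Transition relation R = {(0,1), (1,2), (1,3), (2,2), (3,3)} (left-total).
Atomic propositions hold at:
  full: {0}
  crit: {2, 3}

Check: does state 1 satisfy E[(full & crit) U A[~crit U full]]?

No

Sat(full & crit) = ∅
Sat(~crit) = {0, 1}
A[~crit U full]: least fixpoint, start Z0 = Sat(full) = {0}, add states in Sat(~crit) with every successor in Z. Already a fixed point.
Sat(A[~crit U full]) = {0}
E[(full & crit) U A[~crit U full]]: least fixpoint, start Z0 = Sat(A[~crit U full]) = {0}, add states in Sat(full & crit) with some successor in Z. Already a fixed point.
Sat(E[(full & crit) U A[~crit U full]]) = {0}
1 ∉ Sat(E[(full & crit) U A[~crit U full]]) = {0}, so the formula does not hold at 1.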